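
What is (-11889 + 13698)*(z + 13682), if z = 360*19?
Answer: 37124298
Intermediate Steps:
z = 6840
(-11889 + 13698)*(z + 13682) = (-11889 + 13698)*(6840 + 13682) = 1809*20522 = 37124298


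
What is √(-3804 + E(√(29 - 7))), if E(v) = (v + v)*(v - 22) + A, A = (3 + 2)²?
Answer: √(-3735 - 44*√22) ≈ 62.78*I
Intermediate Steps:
A = 25 (A = 5² = 25)
E(v) = 25 + 2*v*(-22 + v) (E(v) = (v + v)*(v - 22) + 25 = (2*v)*(-22 + v) + 25 = 2*v*(-22 + v) + 25 = 25 + 2*v*(-22 + v))
√(-3804 + E(√(29 - 7))) = √(-3804 + (25 - 44*√(29 - 7) + 2*(√(29 - 7))²)) = √(-3804 + (25 - 44*√22 + 2*(√22)²)) = √(-3804 + (25 - 44*√22 + 2*22)) = √(-3804 + (25 - 44*√22 + 44)) = √(-3804 + (69 - 44*√22)) = √(-3735 - 44*√22)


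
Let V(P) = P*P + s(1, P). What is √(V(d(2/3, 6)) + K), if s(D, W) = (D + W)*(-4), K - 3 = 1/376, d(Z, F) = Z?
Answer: I*√1024130/564 ≈ 1.7943*I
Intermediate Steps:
K = 1129/376 (K = 3 + 1/376 = 1129/376 ≈ 3.0027)
s(D, W) = -4*D - 4*W
V(P) = -4 + P² - 4*P (V(P) = P*P + (-4*1 - 4*P) = P² + (-4 - 4*P) = -4 + P² - 4*P)
√(V(d(2/3, 6)) + K) = √((-4 + (2/3)² - 8/3) + 1129/376) = √((-4 + (2*(⅓))² - 8/3) + 1129/376) = √((-4 + (⅔)² - 4*⅔) + 1129/376) = √((-4 + 4/9 - 8/3) + 1129/376) = √(-56/9 + 1129/376) = √(-10895/3384) = I*√1024130/564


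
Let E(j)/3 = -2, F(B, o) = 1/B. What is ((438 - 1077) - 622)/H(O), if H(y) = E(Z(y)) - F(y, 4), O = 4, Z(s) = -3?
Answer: 5044/25 ≈ 201.76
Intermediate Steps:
E(j) = -6 (E(j) = 3*(-2) = -6)
H(y) = -6 - 1/y
((438 - 1077) - 622)/H(O) = ((438 - 1077) - 622)/(-6 - 1/4) = (-639 - 622)/(-6 - 1*¼) = -1261/(-6 - ¼) = -1261/(-25/4) = -4/25*(-1261) = 5044/25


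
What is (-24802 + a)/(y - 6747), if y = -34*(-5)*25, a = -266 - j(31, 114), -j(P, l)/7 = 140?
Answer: 24088/2497 ≈ 9.6468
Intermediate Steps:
j(P, l) = -980 (j(P, l) = -7*140 = -980)
a = 714 (a = -266 - 1*(-980) = -266 + 980 = 714)
y = 4250 (y = 170*25 = 4250)
(-24802 + a)/(y - 6747) = (-24802 + 714)/(4250 - 6747) = -24088/(-2497) = -24088*(-1/2497) = 24088/2497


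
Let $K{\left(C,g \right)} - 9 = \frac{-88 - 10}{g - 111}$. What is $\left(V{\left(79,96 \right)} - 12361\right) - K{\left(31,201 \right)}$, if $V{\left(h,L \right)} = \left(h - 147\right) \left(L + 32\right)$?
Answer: $- \frac{948281}{45} \approx -21073.0$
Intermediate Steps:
$V{\left(h,L \right)} = \left(-147 + h\right) \left(32 + L\right)$
$K{\left(C,g \right)} = 9 - \frac{98}{-111 + g}$ ($K{\left(C,g \right)} = 9 + \frac{-88 - 10}{g - 111} = 9 - \frac{98}{-111 + g}$)
$\left(V{\left(79,96 \right)} - 12361\right) - K{\left(31,201 \right)} = \left(\left(-4704 - 14112 + 32 \cdot 79 + 96 \cdot 79\right) - 12361\right) - \frac{-1097 + 9 \cdot 201}{-111 + 201} = \left(\left(-4704 - 14112 + 2528 + 7584\right) - 12361\right) - \frac{-1097 + 1809}{90} = \left(-8704 - 12361\right) - \frac{1}{90} \cdot 712 = -21065 - \frac{356}{45} = - \frac{948281}{45}$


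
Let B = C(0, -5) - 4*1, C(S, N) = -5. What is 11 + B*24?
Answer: -205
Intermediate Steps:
B = -9 (B = -5 - 4*1 = -5 - 4 = -9)
11 + B*24 = 11 - 9*24 = 11 - 216 = -205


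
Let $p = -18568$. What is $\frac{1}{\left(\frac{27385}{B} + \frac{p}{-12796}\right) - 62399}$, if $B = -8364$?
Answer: $- \frac{26756436}{1669623628891} \approx -1.6025 \cdot 10^{-5}$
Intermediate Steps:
$\frac{1}{\left(\frac{27385}{B} + \frac{p}{-12796}\right) - 62399} = \frac{1}{\left(\frac{27385}{-8364} - \frac{18568}{-12796}\right) - 62399} = \frac{1}{\left(27385 \left(- \frac{1}{8364}\right) - - \frac{4642}{3199}\right) - 62399} = \frac{1}{\left(- \frac{27385}{8364} + \frac{4642}{3199}\right) - 62399} = \frac{1}{- \frac{48778927}{26756436} - 62399} = \frac{1}{- \frac{1669623628891}{26756436}} = - \frac{26756436}{1669623628891}$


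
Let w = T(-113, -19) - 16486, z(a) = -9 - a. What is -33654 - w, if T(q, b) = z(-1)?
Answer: -17160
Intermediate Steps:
T(q, b) = -8 (T(q, b) = -9 - 1*(-1) = -9 + 1 = -8)
w = -16494 (w = -8 - 16486 = -16494)
-33654 - w = -33654 - 1*(-16494) = -33654 + 16494 = -17160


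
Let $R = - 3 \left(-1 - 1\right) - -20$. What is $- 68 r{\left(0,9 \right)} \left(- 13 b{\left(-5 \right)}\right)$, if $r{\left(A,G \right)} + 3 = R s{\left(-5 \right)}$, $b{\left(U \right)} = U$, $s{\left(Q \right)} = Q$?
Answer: $587860$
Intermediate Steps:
$R = 26$ ($R = \left(-3\right) \left(-2\right) + 20 = 6 + 20 = 26$)
$r{\left(A,G \right)} = -133$ ($r{\left(A,G \right)} = -3 + 26 \left(-5\right) = -3 - 130 = -133$)
$- 68 r{\left(0,9 \right)} \left(- 13 b{\left(-5 \right)}\right) = \left(-68\right) \left(-133\right) \left(\left(-13\right) \left(-5\right)\right) = 9044 \cdot 65 = 587860$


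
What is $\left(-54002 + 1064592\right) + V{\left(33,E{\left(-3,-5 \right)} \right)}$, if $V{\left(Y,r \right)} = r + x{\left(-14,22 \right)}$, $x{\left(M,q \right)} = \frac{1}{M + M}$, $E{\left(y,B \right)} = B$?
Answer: $\frac{28296379}{28} \approx 1.0106 \cdot 10^{6}$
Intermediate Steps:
$x{\left(M,q \right)} = \frac{1}{2 M}$
$V{\left(Y,r \right)} = - \frac{1}{28} + r$ ($V{\left(Y,r \right)} = r + \frac{1}{2 \left(-14\right)} = r + \frac{1}{2} \left(- \frac{1}{14}\right) = r - \frac{1}{28} = - \frac{1}{28} + r$)
$\left(-54002 + 1064592\right) + V{\left(33,E{\left(-3,-5 \right)} \right)} = \left(-54002 + 1064592\right) - \frac{141}{28} = 1010590 - \frac{141}{28} = \frac{28296379}{28}$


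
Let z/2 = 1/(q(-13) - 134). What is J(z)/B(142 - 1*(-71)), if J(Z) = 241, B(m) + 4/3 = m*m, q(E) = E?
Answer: 723/136103 ≈ 0.0053122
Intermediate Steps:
B(m) = -4/3 + m**2 (B(m) = -4/3 + m*m = -4/3 + m**2)
z = -2/147 (z = 2/(-13 - 134) = 2/(-147) = 2*(-1/147) = -2/147 ≈ -0.013605)
J(z)/B(142 - 1*(-71)) = 241/(-4/3 + (142 - 1*(-71))**2) = 241/(-4/3 + (142 + 71)**2) = 241/(-4/3 + 213**2) = 241/(-4/3 + 45369) = 241/(136103/3) = 241*(3/136103) = 723/136103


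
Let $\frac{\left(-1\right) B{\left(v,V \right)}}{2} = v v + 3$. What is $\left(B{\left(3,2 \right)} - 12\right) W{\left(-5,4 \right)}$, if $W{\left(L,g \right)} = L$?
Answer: $180$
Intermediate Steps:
$B{\left(v,V \right)} = -6 - 2 v^{2}$ ($B{\left(v,V \right)} = - 2 \left(v v + 3\right) = - 2 \left(v^{2} + 3\right) = - 2 \left(3 + v^{2}\right) = -6 - 2 v^{2}$)
$\left(B{\left(3,2 \right)} - 12\right) W{\left(-5,4 \right)} = \left(\left(-6 - 2 \cdot 3^{2}\right) - 12\right) \left(-5\right) = \left(\left(-6 - 18\right) - 12\right) \left(-5\right) = \left(-24 - 12\right) \left(-5\right) = \left(-36\right) \left(-5\right) = 180$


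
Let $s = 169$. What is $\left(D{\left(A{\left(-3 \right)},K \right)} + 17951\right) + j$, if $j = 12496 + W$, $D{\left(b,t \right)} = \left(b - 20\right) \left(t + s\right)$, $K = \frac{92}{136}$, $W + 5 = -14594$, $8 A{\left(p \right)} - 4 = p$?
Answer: $\frac{3393385}{272} \approx 12476.0$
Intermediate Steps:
$A{\left(p \right)} = \frac{1}{2} + \frac{p}{8}$
$W = -14599$ ($W = -5 - 14594 = -14599$)
$K = \frac{23}{34}$ ($K = 92 \cdot \frac{1}{136} = \frac{23}{34} \approx 0.67647$)
$D{\left(b,t \right)} = \left(-20 + b\right) \left(169 + t\right)$ ($D{\left(b,t \right)} = \left(b - 20\right) \left(t + 169\right) = \left(-20 + b\right) \left(169 + t\right)$)
$j = -2103$ ($j = 12496 - 14599 = -2103$)
$\left(D{\left(A{\left(-3 \right)},K \right)} + 17951\right) + j = \left(\left(-3380 - \frac{230}{17} + 169 \left(\frac{1}{2} + \frac{1}{8} \left(-3\right)\right) + \left(\frac{1}{2} + \frac{1}{8} \left(-3\right)\right) \frac{23}{34}\right) + 17951\right) - 2103 = \left(\left(-3380 - \frac{230}{17} + 169 \left(\frac{1}{2} - \frac{3}{8}\right) + \left(\frac{1}{2} - \frac{3}{8}\right) \frac{23}{34}\right) + 17951\right) - 2103 = \left(\left(-3380 - \frac{230}{17} + 169 \cdot \frac{1}{8} + \frac{1}{8} \cdot \frac{23}{34}\right) + 17951\right) - 2103 = \left(\left(-3380 - \frac{230}{17} + \frac{169}{8} + \frac{23}{272}\right) + 17951\right) - 2103 = \left(- \frac{917271}{272} + 17951\right) - 2103 = \frac{3965401}{272} - 2103 = \frac{3393385}{272}$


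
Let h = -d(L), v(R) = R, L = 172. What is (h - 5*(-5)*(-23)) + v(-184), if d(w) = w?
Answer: -931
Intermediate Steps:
h = -172 (h = -1*172 = -172)
(h - 5*(-5)*(-23)) + v(-184) = (-172 - 5*(-5)*(-23)) - 184 = (-172 + 25*(-23)) - 184 = (-172 - 575) - 184 = -747 - 184 = -931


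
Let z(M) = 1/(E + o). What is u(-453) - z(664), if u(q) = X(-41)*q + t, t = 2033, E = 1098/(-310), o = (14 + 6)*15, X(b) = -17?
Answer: 447286879/45951 ≈ 9734.0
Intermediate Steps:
o = 300 (o = 20*15 = 300)
E = -549/155 (E = 1098*(-1/310) = -549/155 ≈ -3.5419)
z(M) = 155/45951 (z(M) = 1/(-549/155 + 300) = 1/(45951/155) = 155/45951)
u(q) = 2033 - 17*q (u(q) = -17*q + 2033 = 2033 - 17*q)
u(-453) - z(664) = (2033 - 17*(-453)) - 1*155/45951 = (2033 + 7701) - 155/45951 = 9734 - 155/45951 = 447286879/45951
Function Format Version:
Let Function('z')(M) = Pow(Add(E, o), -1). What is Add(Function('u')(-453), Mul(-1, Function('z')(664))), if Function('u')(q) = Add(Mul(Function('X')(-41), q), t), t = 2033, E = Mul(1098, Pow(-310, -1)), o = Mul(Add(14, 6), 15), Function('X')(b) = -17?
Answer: Rational(447286879, 45951) ≈ 9734.0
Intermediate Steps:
o = 300 (o = Mul(20, 15) = 300)
E = Rational(-549, 155) (E = Mul(1098, Rational(-1, 310)) = Rational(-549, 155) ≈ -3.5419)
Function('z')(M) = Rational(155, 45951) (Function('z')(M) = Pow(Add(Rational(-549, 155), 300), -1) = Pow(Rational(45951, 155), -1) = Rational(155, 45951))
Function('u')(q) = Add(2033, Mul(-17, q)) (Function('u')(q) = Add(Mul(-17, q), 2033) = Add(2033, Mul(-17, q)))
Add(Function('u')(-453), Mul(-1, Function('z')(664))) = Add(Add(2033, Mul(-17, -453)), Mul(-1, Rational(155, 45951))) = Add(Add(2033, 7701), Rational(-155, 45951)) = Add(9734, Rational(-155, 45951)) = Rational(447286879, 45951)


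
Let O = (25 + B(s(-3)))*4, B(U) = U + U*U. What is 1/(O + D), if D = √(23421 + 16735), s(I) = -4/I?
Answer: -2277/557123 + 81*√10039/1114246 ≈ 0.0031966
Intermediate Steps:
B(U) = U + U²
O = 1012/9 (O = (25 + (-4/(-3))*(1 - 4/(-3)))*4 = (25 + (-4*(-⅓))*(1 - 4*(-⅓)))*4 = (25 + 4*(1 + 4/3)/3)*4 = (25 + (4/3)*(7/3))*4 = (25 + 28/9)*4 = (253/9)*4 = 1012/9 ≈ 112.44)
D = 2*√10039 (D = √40156 = 2*√10039 ≈ 200.39)
1/(O + D) = 1/(1012/9 + 2*√10039)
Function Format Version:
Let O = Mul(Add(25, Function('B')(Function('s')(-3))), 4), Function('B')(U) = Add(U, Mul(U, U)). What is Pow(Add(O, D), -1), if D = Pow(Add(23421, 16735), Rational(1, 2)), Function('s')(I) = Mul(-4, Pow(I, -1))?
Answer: Add(Rational(-2277, 557123), Mul(Rational(81, 1114246), Pow(10039, Rational(1, 2)))) ≈ 0.0031966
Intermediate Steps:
Function('B')(U) = Add(U, Pow(U, 2))
O = Rational(1012, 9) (O = Mul(Add(25, Mul(Mul(-4, Pow(-3, -1)), Add(1, Mul(-4, Pow(-3, -1))))), 4) = Mul(Add(25, Mul(Mul(-4, Rational(-1, 3)), Add(1, Mul(-4, Rational(-1, 3))))), 4) = Mul(Add(25, Mul(Rational(4, 3), Add(1, Rational(4, 3)))), 4) = Mul(Add(25, Mul(Rational(4, 3), Rational(7, 3))), 4) = Mul(Add(25, Rational(28, 9)), 4) = Mul(Rational(253, 9), 4) = Rational(1012, 9) ≈ 112.44)
D = Mul(2, Pow(10039, Rational(1, 2))) (D = Pow(40156, Rational(1, 2)) = Mul(2, Pow(10039, Rational(1, 2))) ≈ 200.39)
Pow(Add(O, D), -1) = Pow(Add(Rational(1012, 9), Mul(2, Pow(10039, Rational(1, 2)))), -1)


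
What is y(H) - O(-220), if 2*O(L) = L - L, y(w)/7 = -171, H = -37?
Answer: -1197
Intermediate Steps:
y(w) = -1197 (y(w) = 7*(-171) = -1197)
O(L) = 0 (O(L) = (L - L)/2 = (½)*0 = 0)
y(H) - O(-220) = -1197 - 1*0 = -1197 + 0 = -1197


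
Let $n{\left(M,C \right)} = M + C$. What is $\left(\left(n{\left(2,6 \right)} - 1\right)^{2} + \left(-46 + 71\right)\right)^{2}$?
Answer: $5476$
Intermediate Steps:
$n{\left(M,C \right)} = C + M$
$\left(\left(n{\left(2,6 \right)} - 1\right)^{2} + \left(-46 + 71\right)\right)^{2} = \left(\left(\left(6 + 2\right) - 1\right)^{2} + \left(-46 + 71\right)\right)^{2} = \left(\left(8 - 1\right)^{2} + 25\right)^{2} = \left(7^{2} + 25\right)^{2} = \left(49 + 25\right)^{2} = 74^{2} = 5476$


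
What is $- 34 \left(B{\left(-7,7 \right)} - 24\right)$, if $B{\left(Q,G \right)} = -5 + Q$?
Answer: $1224$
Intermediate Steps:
$- 34 \left(B{\left(-7,7 \right)} - 24\right) = - 34 \left(\left(-5 - 7\right) - 24\right) = - 34 \left(-12 - 24\right) = \left(-34\right) \left(-36\right) = 1224$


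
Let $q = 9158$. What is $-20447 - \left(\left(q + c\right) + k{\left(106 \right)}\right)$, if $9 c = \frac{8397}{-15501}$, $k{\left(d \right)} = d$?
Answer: $- \frac{153516426}{5167} \approx -29711.0$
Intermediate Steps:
$c = - \frac{311}{5167}$ ($c = \frac{8397 \frac{1}{-15501}}{9} = \frac{8397 \left(- \frac{1}{15501}\right)}{9} = \frac{1}{9} \left(- \frac{2799}{5167}\right) = - \frac{311}{5167} \approx -0.06019$)
$-20447 - \left(\left(q + c\right) + k{\left(106 \right)}\right) = -20447 - \left(\left(9158 - \frac{311}{5167}\right) + 106\right) = -20447 - \left(\frac{47319075}{5167} + 106\right) = -20447 - \frac{47866777}{5167} = - \frac{153516426}{5167}$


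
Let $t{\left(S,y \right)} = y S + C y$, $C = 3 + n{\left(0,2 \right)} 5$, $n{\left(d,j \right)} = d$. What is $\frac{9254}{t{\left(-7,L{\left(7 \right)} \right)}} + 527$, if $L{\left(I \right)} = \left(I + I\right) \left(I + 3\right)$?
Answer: $\frac{20419}{40} \approx 510.48$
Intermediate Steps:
$L{\left(I \right)} = 2 I \left(3 + I\right)$
$C = 3$ ($C = 3 + 0 \cdot 5 = 3 + 0 = 3$)
$t{\left(S,y \right)} = 3 y + S y$ ($t{\left(S,y \right)} = y S + 3 y = S y + 3 y = 3 y + S y$)
$\frac{9254}{t{\left(-7,L{\left(7 \right)} \right)}} + 527 = \frac{9254}{2 \cdot 7 \left(3 + 7\right) \left(3 - 7\right)} + 527 = \frac{9254}{2 \cdot 7 \cdot 10 \left(-4\right)} + 527 = \frac{9254}{140 \left(-4\right)} + 527 = \frac{9254}{-560} + 527 = 9254 \left(- \frac{1}{560}\right) + 527 = - \frac{661}{40} + 527 = \frac{20419}{40}$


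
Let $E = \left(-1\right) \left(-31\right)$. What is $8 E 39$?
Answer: $9672$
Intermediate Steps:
$E = 31$
$8 E 39 = 8 \cdot 31 \cdot 39 = 248 \cdot 39 = 9672$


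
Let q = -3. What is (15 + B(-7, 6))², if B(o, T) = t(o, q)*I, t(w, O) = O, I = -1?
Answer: 324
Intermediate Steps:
B(o, T) = 3 (B(o, T) = -3*(-1) = 3)
(15 + B(-7, 6))² = (15 + 3)² = 18² = 324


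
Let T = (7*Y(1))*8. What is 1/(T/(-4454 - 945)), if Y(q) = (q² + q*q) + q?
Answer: -5399/168 ≈ -32.137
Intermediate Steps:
Y(q) = q + 2*q² (Y(q) = (q² + q²) + q = 2*q² + q = q + 2*q²)
T = 168 (T = (7*(1*(1 + 2*1)))*8 = (7*(1*(1 + 2)))*8 = (7*(1*3))*8 = (7*3)*8 = 21*8 = 168)
1/(T/(-4454 - 945)) = 1/(168/(-4454 - 945)) = 1/(168/(-5399)) = 1/(168*(-1/5399)) = 1/(-168/5399) = -5399/168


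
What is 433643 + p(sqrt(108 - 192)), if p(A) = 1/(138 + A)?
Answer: 1382453907/3188 - I*sqrt(21)/9564 ≈ 4.3364e+5 - 0.00047915*I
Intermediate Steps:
433643 + p(sqrt(108 - 192)) = 433643 + 1/(138 + sqrt(108 - 192)) = 433643 + 1/(138 + sqrt(-84)) = 433643 + 1/(138 + 2*I*sqrt(21))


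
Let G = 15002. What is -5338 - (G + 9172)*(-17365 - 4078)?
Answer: 518357744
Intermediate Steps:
-5338 - (G + 9172)*(-17365 - 4078) = -5338 - (15002 + 9172)*(-17365 - 4078) = -5338 - 24174*(-21443) = -5338 - 1*(-518363082) = -5338 + 518363082 = 518357744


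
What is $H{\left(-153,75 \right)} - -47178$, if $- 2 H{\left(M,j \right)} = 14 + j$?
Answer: $\frac{94267}{2} \approx 47134.0$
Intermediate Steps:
$H{\left(M,j \right)} = -7 - \frac{j}{2}$ ($H{\left(M,j \right)} = - \frac{14 + j}{2} = -7 - \frac{j}{2}$)
$H{\left(-153,75 \right)} - -47178 = \left(-7 - \frac{75}{2}\right) - -47178 = \left(-7 - \frac{75}{2}\right) + 47178 = - \frac{89}{2} + 47178 = \frac{94267}{2}$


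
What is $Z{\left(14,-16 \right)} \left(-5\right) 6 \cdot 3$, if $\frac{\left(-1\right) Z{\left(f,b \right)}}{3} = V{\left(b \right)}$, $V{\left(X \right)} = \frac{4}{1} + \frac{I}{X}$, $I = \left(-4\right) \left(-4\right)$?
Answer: $810$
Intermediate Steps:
$I = 16$
$V{\left(X \right)} = 4 + \frac{16}{X}$ ($V{\left(X \right)} = \frac{4}{1} + \frac{16}{X} = 4 \cdot 1 + \frac{16}{X} = 4 + \frac{16}{X}$)
$Z{\left(f,b \right)} = -12 - \frac{48}{b}$ ($Z{\left(f,b \right)} = - 3 \left(4 + \frac{16}{b}\right) = -12 - \frac{48}{b}$)
$Z{\left(14,-16 \right)} \left(-5\right) 6 \cdot 3 = \left(-12 - \frac{48}{-16}\right) \left(-5\right) 6 \cdot 3 = \left(-12 - -3\right) \left(\left(-30\right) 3\right) = \left(-12 + 3\right) \left(-90\right) = \left(-9\right) \left(-90\right) = 810$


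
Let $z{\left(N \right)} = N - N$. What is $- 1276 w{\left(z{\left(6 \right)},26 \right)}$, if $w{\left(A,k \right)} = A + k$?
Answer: $-33176$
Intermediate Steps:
$z{\left(N \right)} = 0$
$- 1276 w{\left(z{\left(6 \right)},26 \right)} = - 1276 \left(0 + 26\right) = \left(-1276\right) 26 = -33176$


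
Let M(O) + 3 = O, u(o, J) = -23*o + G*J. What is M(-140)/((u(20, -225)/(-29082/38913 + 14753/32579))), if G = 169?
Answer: -17797731809/16263076313365 ≈ -0.0010944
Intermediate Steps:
u(o, J) = -23*o + 169*J
M(O) = -3 + O
M(-140)/((u(20, -225)/(-29082/38913 + 14753/32579))) = (-3 - 140)/(((-23*20 + 169*(-225))/(-29082/38913 + 14753/32579))) = -143*(-29082*1/38913 + 14753*(1/32579))/(-460 - 38025) = -143/((-38485/(-9694/12971 + 14753/32579))) = -143/((-38485/(-124459663/422582209))) = -143/((-38485*(-422582209/124459663))) = -143/16263076313365/124459663 = -143*124459663/16263076313365 = -17797731809/16263076313365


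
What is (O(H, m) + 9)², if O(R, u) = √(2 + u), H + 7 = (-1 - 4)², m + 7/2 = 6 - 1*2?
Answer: (18 + √10)²/4 ≈ 111.96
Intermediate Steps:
m = ½ (m = -7/2 + (6 - 1*2) = -7/2 + (6 - 2) = -7/2 + 4 = ½ ≈ 0.50000)
H = 18 (H = -7 + (-1 - 4)² = -7 + (-5)² = -7 + 25 = 18)
(O(H, m) + 9)² = (√(2 + ½) + 9)² = (√(5/2) + 9)² = (√10/2 + 9)² = (9 + √10/2)²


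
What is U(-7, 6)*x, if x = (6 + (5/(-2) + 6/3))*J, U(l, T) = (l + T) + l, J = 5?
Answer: -220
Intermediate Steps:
U(l, T) = T + 2*l (U(l, T) = (T + l) + l = T + 2*l)
x = 55/2 (x = (6 + (5/(-2) + 6/3))*5 = (6 + (5*(-½) + 6*(⅓)))*5 = (6 + (-5/2 + 2))*5 = (6 - ½)*5 = (11/2)*5 = 55/2 ≈ 27.500)
U(-7, 6)*x = (6 + 2*(-7))*(55/2) = (6 - 14)*(55/2) = -8*55/2 = -220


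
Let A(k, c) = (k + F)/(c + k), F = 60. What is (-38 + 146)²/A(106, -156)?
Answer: -291600/83 ≈ -3513.3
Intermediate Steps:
A(k, c) = (60 + k)/(c + k) (A(k, c) = (k + 60)/(c + k) = (60 + k)/(c + k))
(-38 + 146)²/A(106, -156) = (-38 + 146)²/(((60 + 106)/(-156 + 106))) = 108²/((166/(-50))) = 11664/((-1/50*166)) = 11664/(-83/25) = 11664*(-25/83) = -291600/83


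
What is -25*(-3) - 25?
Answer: 50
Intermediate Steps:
-25*(-3) - 25 = 75 - 25 = 50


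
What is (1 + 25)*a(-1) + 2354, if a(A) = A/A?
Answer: 2380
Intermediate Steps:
a(A) = 1
(1 + 25)*a(-1) + 2354 = (1 + 25)*1 + 2354 = 26*1 + 2354 = 26 + 2354 = 2380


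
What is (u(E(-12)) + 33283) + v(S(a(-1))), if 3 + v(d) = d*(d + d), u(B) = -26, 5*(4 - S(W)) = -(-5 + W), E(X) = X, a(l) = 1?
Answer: 831862/25 ≈ 33275.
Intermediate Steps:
S(W) = 3 + W/5 (S(W) = 4 - (-1)*(-5 + W)/5 = 4 - (5 - W)/5 = 4 + (-1 + W/5) = 3 + W/5)
v(d) = -3 + 2*d**2 (v(d) = -3 + d*(d + d) = -3 + d*(2*d) = -3 + 2*d**2)
(u(E(-12)) + 33283) + v(S(a(-1))) = (-26 + 33283) + (-3 + 2*(3 + (1/5)*1)**2) = 33257 + (-3 + 2*(3 + 1/5)**2) = 33257 + (-3 + 2*(16/5)**2) = 33257 + (-3 + 2*(256/25)) = 33257 + (-3 + 512/25) = 33257 + 437/25 = 831862/25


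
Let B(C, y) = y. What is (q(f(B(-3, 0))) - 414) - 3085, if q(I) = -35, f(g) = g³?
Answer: -3534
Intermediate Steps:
(q(f(B(-3, 0))) - 414) - 3085 = (-35 - 414) - 3085 = -449 - 3085 = -3534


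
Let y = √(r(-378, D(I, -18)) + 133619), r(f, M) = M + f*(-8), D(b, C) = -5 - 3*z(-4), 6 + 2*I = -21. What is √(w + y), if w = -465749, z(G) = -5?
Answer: √(-465749 + √136653) ≈ 682.19*I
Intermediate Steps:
I = -27/2 (I = -3 + (½)*(-21) = -3 - 21/2 = -27/2 ≈ -13.500)
D(b, C) = 10 (D(b, C) = -5 - 3*(-5) = -5 + 15 = 10)
r(f, M) = M - 8*f
y = √136653 (y = √((10 - 8*(-378)) + 133619) = √((10 + 3024) + 133619) = √(3034 + 133619) = √136653 ≈ 369.67)
√(w + y) = √(-465749 + √136653)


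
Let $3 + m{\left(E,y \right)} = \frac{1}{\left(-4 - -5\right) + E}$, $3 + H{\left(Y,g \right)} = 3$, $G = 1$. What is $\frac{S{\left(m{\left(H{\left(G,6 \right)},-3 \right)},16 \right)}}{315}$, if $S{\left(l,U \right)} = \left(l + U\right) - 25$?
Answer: $- \frac{11}{315} \approx -0.034921$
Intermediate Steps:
$H{\left(Y,g \right)} = 0$ ($H{\left(Y,g \right)} = -3 + 3 = 0$)
$m{\left(E,y \right)} = -3 + \frac{1}{1 + E}$ ($m{\left(E,y \right)} = -3 + \frac{1}{\left(-4 - -5\right) + E} = -3 + \frac{1}{\left(-4 + 5\right) + E} = -3 + \frac{1}{1 + E}$)
$S{\left(l,U \right)} = -25 + U + l$ ($S{\left(l,U \right)} = \left(U + l\right) - 25 = -25 + U + l$)
$\frac{S{\left(m{\left(H{\left(G,6 \right)},-3 \right)},16 \right)}}{315} = \frac{-25 + 16 + \frac{-2 - 0}{1 + 0}}{315} = \left(-25 + 16 + \frac{-2 + 0}{1}\right) \frac{1}{315} = \left(-25 + 16 + 1 \left(-2\right)\right) \frac{1}{315} = \left(-25 + 16 - 2\right) \frac{1}{315} = \left(-11\right) \frac{1}{315} = - \frac{11}{315}$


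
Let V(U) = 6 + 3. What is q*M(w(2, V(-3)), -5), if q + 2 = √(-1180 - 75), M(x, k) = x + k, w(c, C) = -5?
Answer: 20 - 10*I*√1255 ≈ 20.0 - 354.26*I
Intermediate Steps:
V(U) = 9
M(x, k) = k + x
q = -2 + I*√1255 (q = -2 + √(-1180 - 75) = -2 + √(-1255) = -2 + I*√1255 ≈ -2.0 + 35.426*I)
q*M(w(2, V(-3)), -5) = (-2 + I*√1255)*(-5 - 5) = (-2 + I*√1255)*(-10) = 20 - 10*I*√1255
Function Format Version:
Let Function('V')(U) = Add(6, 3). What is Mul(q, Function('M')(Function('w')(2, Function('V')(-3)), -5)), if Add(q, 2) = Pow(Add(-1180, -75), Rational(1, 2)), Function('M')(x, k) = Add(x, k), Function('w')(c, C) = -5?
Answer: Add(20, Mul(-10, I, Pow(1255, Rational(1, 2)))) ≈ Add(20.000, Mul(-354.26, I))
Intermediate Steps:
Function('V')(U) = 9
Function('M')(x, k) = Add(k, x)
q = Add(-2, Mul(I, Pow(1255, Rational(1, 2)))) (q = Add(-2, Pow(Add(-1180, -75), Rational(1, 2))) = Add(-2, Pow(-1255, Rational(1, 2))) = Add(-2, Mul(I, Pow(1255, Rational(1, 2)))) ≈ Add(-2.0000, Mul(35.426, I)))
Mul(q, Function('M')(Function('w')(2, Function('V')(-3)), -5)) = Mul(Add(-2, Mul(I, Pow(1255, Rational(1, 2)))), Add(-5, -5)) = Mul(Add(-2, Mul(I, Pow(1255, Rational(1, 2)))), -10) = Add(20, Mul(-10, I, Pow(1255, Rational(1, 2))))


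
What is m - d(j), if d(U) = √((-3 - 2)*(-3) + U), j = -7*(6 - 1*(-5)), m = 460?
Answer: 460 - I*√62 ≈ 460.0 - 7.874*I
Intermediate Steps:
j = -77 (j = -7*(6 + 5) = -7*11 = -77)
d(U) = √(15 + U) (d(U) = √(-5*(-3) + U) = √(15 + U))
m - d(j) = 460 - √(15 - 77) = 460 - √(-62) = 460 - I*√62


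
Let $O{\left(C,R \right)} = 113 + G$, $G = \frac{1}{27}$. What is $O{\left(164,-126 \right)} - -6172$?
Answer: $\frac{169696}{27} \approx 6285.0$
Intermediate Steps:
$G = \frac{1}{27} \approx 0.037037$
$O{\left(C,R \right)} = \frac{3052}{27}$ ($O{\left(C,R \right)} = 113 + \frac{1}{27} = \frac{3052}{27}$)
$O{\left(164,-126 \right)} - -6172 = \frac{3052}{27} - -6172 = \frac{3052}{27} + 6172 = \frac{169696}{27}$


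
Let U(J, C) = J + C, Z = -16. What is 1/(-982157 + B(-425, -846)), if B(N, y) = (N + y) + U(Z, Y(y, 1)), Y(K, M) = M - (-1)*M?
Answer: -1/983442 ≈ -1.0168e-6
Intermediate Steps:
Y(K, M) = 2*M (Y(K, M) = M + M = 2*M)
U(J, C) = C + J
B(N, y) = -14 + N + y (B(N, y) = (N + y) + (2*1 - 16) = (N + y) + (2 - 16) = (N + y) - 14 = -14 + N + y)
1/(-982157 + B(-425, -846)) = 1/(-982157 + (-14 - 425 - 846)) = 1/(-982157 - 1285) = 1/(-983442) = -1/983442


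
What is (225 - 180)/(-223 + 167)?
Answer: -45/56 ≈ -0.80357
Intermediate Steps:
(225 - 180)/(-223 + 167) = 45/(-56) = 45*(-1/56) = -45/56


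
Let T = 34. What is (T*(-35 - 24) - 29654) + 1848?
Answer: -29812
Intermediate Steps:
(T*(-35 - 24) - 29654) + 1848 = (34*(-35 - 24) - 29654) + 1848 = (34*(-59) - 29654) + 1848 = (-2006 - 29654) + 1848 = -31660 + 1848 = -29812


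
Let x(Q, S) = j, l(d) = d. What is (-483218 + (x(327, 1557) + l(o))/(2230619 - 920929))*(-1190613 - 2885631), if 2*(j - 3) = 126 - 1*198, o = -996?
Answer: 1289857676294642778/654845 ≈ 1.9697e+12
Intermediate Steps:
j = -33 (j = 3 + (126 - 1*198)/2 = 3 + (126 - 198)/2 = 3 + (1/2)*(-72) = 3 - 36 = -33)
x(Q, S) = -33
(-483218 + (x(327, 1557) + l(o))/(2230619 - 920929))*(-1190613 - 2885631) = (-483218 + (-33 - 996)/(2230619 - 920929))*(-1190613 - 2885631) = (-483218 - 1029/1309690)*(-4076244) = -632865783449/1309690*(-4076244) = 1289857676294642778/654845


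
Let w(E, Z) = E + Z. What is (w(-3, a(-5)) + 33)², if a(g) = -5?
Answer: 625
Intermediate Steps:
(w(-3, a(-5)) + 33)² = ((-3 - 5) + 33)² = (-8 + 33)² = 25² = 625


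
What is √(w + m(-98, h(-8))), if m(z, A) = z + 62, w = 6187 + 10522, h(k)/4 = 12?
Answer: √16673 ≈ 129.12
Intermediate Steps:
h(k) = 48 (h(k) = 4*12 = 48)
w = 16709
m(z, A) = 62 + z
√(w + m(-98, h(-8))) = √(16709 + (62 - 98)) = √(16709 - 36) = √16673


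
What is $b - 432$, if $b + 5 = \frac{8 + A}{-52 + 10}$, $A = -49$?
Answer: $- \frac{18313}{42} \approx -436.02$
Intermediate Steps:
$b = - \frac{169}{42}$ ($b = -5 + \frac{8 - 49}{-52 + 10} = -5 - \frac{41}{-42} = -5 - - \frac{41}{42} = -5 + \frac{41}{42} = - \frac{169}{42} \approx -4.0238$)
$b - 432 = - \frac{169}{42} - 432 = - \frac{18313}{42}$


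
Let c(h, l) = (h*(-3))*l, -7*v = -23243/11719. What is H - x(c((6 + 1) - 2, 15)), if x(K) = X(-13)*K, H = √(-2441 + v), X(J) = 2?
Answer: 450 + 3*I*√1824954517470/82033 ≈ 450.0 + 49.404*I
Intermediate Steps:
v = 23243/82033 (v = -(-23243)/(7*11719) = -⅐*(-23243/11719) = 23243/82033 ≈ 0.28334)
c(h, l) = -3*h*l (c(h, l) = (-3*h)*l = -3*h*l)
H = 3*I*√1824954517470/82033 (H = √(-2441 + 23243/82033) = √(-200219310/82033) = 3*I*√1824954517470/82033 ≈ 49.404*I)
x(K) = 2*K
H - x(c((6 + 1) - 2, 15)) = 3*I*√1824954517470/82033 - 2*(-3*((6 + 1) - 2)*15) = 3*I*√1824954517470/82033 - 2*(-3*(7 - 2)*15) = 3*I*√1824954517470/82033 - 2*(-3*5*15) = 3*I*√1824954517470/82033 - 2*(-225) = 3*I*√1824954517470/82033 - 1*(-450) = 3*I*√1824954517470/82033 + 450 = 450 + 3*I*√1824954517470/82033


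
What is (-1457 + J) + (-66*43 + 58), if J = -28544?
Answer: -32781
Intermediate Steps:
(-1457 + J) + (-66*43 + 58) = (-1457 - 28544) + (-66*43 + 58) = -30001 + (-2838 + 58) = -30001 - 2780 = -32781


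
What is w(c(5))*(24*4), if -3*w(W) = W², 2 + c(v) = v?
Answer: -288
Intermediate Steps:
c(v) = -2 + v
w(W) = -W²/3
w(c(5))*(24*4) = (-(-2 + 5)²/3)*(24*4) = -⅓*3²*96 = -⅓*9*96 = -3*96 = -288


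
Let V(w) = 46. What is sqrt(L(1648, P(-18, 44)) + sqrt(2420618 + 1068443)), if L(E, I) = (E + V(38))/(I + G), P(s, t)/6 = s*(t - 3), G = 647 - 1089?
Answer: sqrt(-2062445 + 5929225*sqrt(3489061))/2435 ≈ 43.215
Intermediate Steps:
G = -442
P(s, t) = 6*s*(-3 + t) (P(s, t) = 6*(s*(t - 3)) = 6*(s*(-3 + t)) = 6*s*(-3 + t))
L(E, I) = (46 + E)/(-442 + I) (L(E, I) = (E + 46)/(I - 442) = (46 + E)/(-442 + I))
sqrt(L(1648, P(-18, 44)) + sqrt(2420618 + 1068443)) = sqrt((46 + 1648)/(-442 + 6*(-18)*(-3 + 44)) + sqrt(2420618 + 1068443)) = sqrt(1694/(-442 + 6*(-18)*41) + sqrt(3489061)) = sqrt(1694/(-442 - 4428) + sqrt(3489061)) = sqrt(1694/(-4870) + sqrt(3489061)) = sqrt(-1/4870*1694 + sqrt(3489061)) = sqrt(-847/2435 + sqrt(3489061))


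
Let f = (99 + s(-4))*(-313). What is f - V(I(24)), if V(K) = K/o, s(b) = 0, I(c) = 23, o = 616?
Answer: -19088015/616 ≈ -30987.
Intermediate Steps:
V(K) = K/616
f = -30987 (f = (99 + 0)*(-313) = 99*(-313) = -30987)
f - V(I(24)) = -30987 - 23/616 = -19088015/616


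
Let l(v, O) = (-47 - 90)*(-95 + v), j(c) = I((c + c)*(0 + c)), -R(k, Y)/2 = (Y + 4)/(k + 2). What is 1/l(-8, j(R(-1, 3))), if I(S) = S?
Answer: 1/14111 ≈ 7.0867e-5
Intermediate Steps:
R(k, Y) = -2*(4 + Y)/(2 + k) (R(k, Y) = -2*(Y + 4)/(k + 2) = -2*(4 + Y)/(2 + k))
j(c) = 2*c**2 (j(c) = (c + c)*(0 + c) = (2*c)*c = 2*c**2)
l(v, O) = 13015 - 137*v (l(v, O) = -137*(-95 + v) = 13015 - 137*v)
1/l(-8, j(R(-1, 3))) = 1/(13015 - 137*(-8)) = 1/(13015 + 1096) = 1/14111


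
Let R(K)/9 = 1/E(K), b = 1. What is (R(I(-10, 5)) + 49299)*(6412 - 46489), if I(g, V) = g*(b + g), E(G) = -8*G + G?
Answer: -138302881533/70 ≈ -1.9758e+9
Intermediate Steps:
E(G) = -7*G
I(g, V) = g*(1 + g)
R(K) = -9/(7*K) (R(K) = 9/((-7*K)) = 9*(-1/(7*K)) = -9/(7*K))
(R(I(-10, 5)) + 49299)*(6412 - 46489) = (-9*(-1/(10*(1 - 10)))/7 + 49299)*(6412 - 46489) = (-9/(7*((-10*(-9)))) + 49299)*(-40077) = (-9/7/90 + 49299)*(-40077) = (-9/7*1/90 + 49299)*(-40077) = (-1/70 + 49299)*(-40077) = (3450929/70)*(-40077) = -138302881533/70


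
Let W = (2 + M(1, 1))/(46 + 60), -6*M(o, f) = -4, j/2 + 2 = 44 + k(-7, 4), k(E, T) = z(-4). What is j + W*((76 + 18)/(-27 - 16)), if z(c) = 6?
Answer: 655976/6837 ≈ 95.945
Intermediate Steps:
k(E, T) = 6
j = 96 (j = -4 + 2*(44 + 6) = -4 + 2*50 = -4 + 100 = 96)
M(o, f) = ⅔ (M(o, f) = -⅙*(-4) = ⅔)
W = 4/159 (W = (2 + ⅔)/(46 + 60) = (8/3)/106 = (8/3)*(1/106) = 4/159 ≈ 0.025157)
j + W*((76 + 18)/(-27 - 16)) = 96 + 4*((76 + 18)/(-27 - 16))/159 = 96 + 4*(94/(-43))/159 = 96 + 4*(94*(-1/43))/159 = 96 + (4/159)*(-94/43) = 96 - 376/6837 = 655976/6837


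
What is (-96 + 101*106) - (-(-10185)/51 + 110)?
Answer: 175105/17 ≈ 10300.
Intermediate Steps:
(-96 + 101*106) - (-(-10185)/51 + 110) = (-96 + 10706) - (-(-10185)/51 + 110) = 10610 - (-97*(-35/17) + 110) = 10610 - (3395/17 + 110) = 10610 - 1*5265/17 = 10610 - 5265/17 = 175105/17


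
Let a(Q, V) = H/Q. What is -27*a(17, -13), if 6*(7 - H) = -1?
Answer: -387/34 ≈ -11.382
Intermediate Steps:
H = 43/6 (H = 7 - 1/6*(-1) = 7 + 1/6 = 43/6 ≈ 7.1667)
a(Q, V) = 43/(6*Q)
-27*a(17, -13) = -387/(2*17) = -27*43/102 = -387/34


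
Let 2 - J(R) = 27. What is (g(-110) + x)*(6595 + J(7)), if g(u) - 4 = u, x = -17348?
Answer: -114672780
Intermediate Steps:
J(R) = -25 (J(R) = 2 - 1*27 = 2 - 27 = -25)
g(u) = 4 + u
(g(-110) + x)*(6595 + J(7)) = ((4 - 110) - 17348)*(6595 - 25) = (-106 - 17348)*6570 = -17454*6570 = -114672780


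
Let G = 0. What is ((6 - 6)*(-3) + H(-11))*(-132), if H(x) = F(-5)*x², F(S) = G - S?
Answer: -79860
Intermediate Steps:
F(S) = -S (F(S) = 0 - S = -S)
H(x) = 5*x² (H(x) = (-1*(-5))*x² = 5*x²)
((6 - 6)*(-3) + H(-11))*(-132) = ((6 - 6)*(-3) + 5*(-11)²)*(-132) = (0*(-3) + 5*121)*(-132) = (0 + 605)*(-132) = 605*(-132) = -79860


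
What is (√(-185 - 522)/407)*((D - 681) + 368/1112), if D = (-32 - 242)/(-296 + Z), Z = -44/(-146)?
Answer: -1019767970*I*√707/610592389 ≈ -44.408*I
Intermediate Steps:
Z = 22/73 (Z = -44*(-1/146) = 22/73 ≈ 0.30137)
D = 10001/10793 (D = (-32 - 242)/(-296 + 22/73) = -274/(-21586/73) = -274*(-73/21586) = 10001/10793 ≈ 0.92662)
(√(-185 - 522)/407)*((D - 681) + 368/1112) = (√(-185 - 522)/407)*((10001/10793 - 681) + 368/1112) = (√(-707)*(1/407))*(-7340032/10793 + 368*(1/1112)) = ((I*√707)*(1/407))*(-7340032/10793 + 46/139) = (I*√707/407)*(-1019767970/1500227) = -1019767970*I*√707/610592389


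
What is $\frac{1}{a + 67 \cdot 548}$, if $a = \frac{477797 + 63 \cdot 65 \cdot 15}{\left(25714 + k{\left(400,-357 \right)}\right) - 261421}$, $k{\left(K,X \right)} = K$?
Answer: $\frac{235307}{8638992590} \approx 2.7238 \cdot 10^{-5}$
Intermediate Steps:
$a = - \frac{539222}{235307}$ ($a = \frac{477797 + 63 \cdot 65 \cdot 15}{\left(25714 + 400\right) - 261421} = \frac{477797 + 4095 \cdot 15}{26114 - 261421} = \frac{477797 + 61425}{26114 - 261421} = \frac{539222}{-235307} = 539222 \left(- \frac{1}{235307}\right) = - \frac{539222}{235307} \approx -2.2916$)
$\frac{1}{a + 67 \cdot 548} = \frac{1}{- \frac{539222}{235307} + 67 \cdot 548} = \frac{1}{- \frac{539222}{235307} + 36716} = \frac{1}{\frac{8638992590}{235307}} = \frac{235307}{8638992590}$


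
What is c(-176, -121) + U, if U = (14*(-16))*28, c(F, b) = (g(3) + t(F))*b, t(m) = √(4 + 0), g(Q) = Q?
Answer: -6877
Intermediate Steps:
t(m) = 2 (t(m) = √4 = 2)
c(F, b) = 5*b (c(F, b) = (3 + 2)*b = 5*b)
U = -6272 (U = -224*28 = -6272)
c(-176, -121) + U = 5*(-121) - 6272 = -605 - 6272 = -6877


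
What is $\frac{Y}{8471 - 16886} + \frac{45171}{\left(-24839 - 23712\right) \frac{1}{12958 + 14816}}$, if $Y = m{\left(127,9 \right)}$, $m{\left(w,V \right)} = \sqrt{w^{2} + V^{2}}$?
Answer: $- \frac{1254579354}{48551} - \frac{\sqrt{16210}}{8415} \approx -25840.0$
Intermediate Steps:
$m{\left(w,V \right)} = \sqrt{V^{2} + w^{2}}$
$Y = \sqrt{16210}$ ($Y = \sqrt{9^{2} + 127^{2}} = \sqrt{81 + 16129} = \sqrt{16210} \approx 127.32$)
$\frac{Y}{8471 - 16886} + \frac{45171}{\left(-24839 - 23712\right) \frac{1}{12958 + 14816}} = \frac{\sqrt{16210}}{8471 - 16886} + \frac{45171}{\left(-24839 - 23712\right) \frac{1}{12958 + 14816}} = \frac{\sqrt{16210}}{8471 - 16886} + \frac{45171}{\left(-48551\right) \frac{1}{27774}} = \frac{\sqrt{16210}}{-8415} + \frac{45171}{\left(-48551\right) \frac{1}{27774}} = \sqrt{16210} \left(- \frac{1}{8415}\right) + \frac{45171}{- \frac{48551}{27774}} = - \frac{\sqrt{16210}}{8415} + 45171 \left(- \frac{27774}{48551}\right) = - \frac{\sqrt{16210}}{8415} - \frac{1254579354}{48551} = - \frac{1254579354}{48551} - \frac{\sqrt{16210}}{8415}$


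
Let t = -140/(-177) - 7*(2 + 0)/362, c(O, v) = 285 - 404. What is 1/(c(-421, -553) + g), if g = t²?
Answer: -1026369369/121557096710 ≈ -0.0084435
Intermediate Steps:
c(O, v) = -119
t = 24101/32037 (t = -140*(-1/177) - 7*2*(1/362) = 140/177 - 14*1/362 = 140/177 - 7/181 = 24101/32037 ≈ 0.75229)
g = 580858201/1026369369 (g = (24101/32037)² = 580858201/1026369369 ≈ 0.56594)
1/(c(-421, -553) + g) = 1/(-119 + 580858201/1026369369) = 1/(-121557096710/1026369369) = -1026369369/121557096710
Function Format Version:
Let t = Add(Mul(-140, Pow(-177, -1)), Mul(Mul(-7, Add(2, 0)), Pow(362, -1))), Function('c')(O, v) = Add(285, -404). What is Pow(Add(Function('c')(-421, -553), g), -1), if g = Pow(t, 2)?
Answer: Rational(-1026369369, 121557096710) ≈ -0.0084435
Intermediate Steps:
Function('c')(O, v) = -119
t = Rational(24101, 32037) (t = Add(Mul(-140, Rational(-1, 177)), Mul(Mul(-7, 2), Rational(1, 362))) = Add(Rational(140, 177), Mul(-14, Rational(1, 362))) = Add(Rational(140, 177), Rational(-7, 181)) = Rational(24101, 32037) ≈ 0.75229)
g = Rational(580858201, 1026369369) (g = Pow(Rational(24101, 32037), 2) = Rational(580858201, 1026369369) ≈ 0.56594)
Pow(Add(Function('c')(-421, -553), g), -1) = Pow(Add(-119, Rational(580858201, 1026369369)), -1) = Pow(Rational(-121557096710, 1026369369), -1) = Rational(-1026369369, 121557096710)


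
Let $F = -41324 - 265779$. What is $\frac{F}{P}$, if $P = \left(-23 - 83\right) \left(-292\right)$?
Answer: $- \frac{307103}{30952} \approx -9.9219$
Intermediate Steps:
$F = -307103$ ($F = -41324 - 265779 = -307103$)
$P = 30952$ ($P = \left(-106\right) \left(-292\right) = 30952$)
$\frac{F}{P} = - \frac{307103}{30952}$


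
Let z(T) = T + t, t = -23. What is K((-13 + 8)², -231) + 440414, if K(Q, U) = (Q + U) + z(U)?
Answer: 439954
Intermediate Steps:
z(T) = -23 + T (z(T) = T - 23 = -23 + T)
K(Q, U) = -23 + Q + 2*U (K(Q, U) = (Q + U) + (-23 + U) = -23 + Q + 2*U)
K((-13 + 8)², -231) + 440414 = (-23 + (-13 + 8)² + 2*(-231)) + 440414 = (-23 + (-5)² - 462) + 440414 = (-23 + 25 - 462) + 440414 = -460 + 440414 = 439954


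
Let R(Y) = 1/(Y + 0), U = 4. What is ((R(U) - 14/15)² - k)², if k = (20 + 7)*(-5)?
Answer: 237832757761/12960000 ≈ 18351.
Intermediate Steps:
R(Y) = 1/Y
k = -135 (k = 27*(-5) = -135)
((R(U) - 14/15)² - k)² = ((1/4 - 14/15)² - 1*(-135))² = ((¼ - 14*1/15)² + 135)² = ((¼ - 14/15)² + 135)² = ((-41/60)² + 135)² = (1681/3600 + 135)² = (487681/3600)² = 237832757761/12960000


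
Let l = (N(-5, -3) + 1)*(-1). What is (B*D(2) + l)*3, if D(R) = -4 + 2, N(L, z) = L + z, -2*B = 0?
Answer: 21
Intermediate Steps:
B = 0 (B = -½*0 = 0)
D(R) = -2
l = 7 (l = ((-5 - 3) + 1)*(-1) = (-8 + 1)*(-1) = -7*(-1) = 7)
(B*D(2) + l)*3 = (0*(-2) + 7)*3 = (0 + 7)*3 = 7*3 = 21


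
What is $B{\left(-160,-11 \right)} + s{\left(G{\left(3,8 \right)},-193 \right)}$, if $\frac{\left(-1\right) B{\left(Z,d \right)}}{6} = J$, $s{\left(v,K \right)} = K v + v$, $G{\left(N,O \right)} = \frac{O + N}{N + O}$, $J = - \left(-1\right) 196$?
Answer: $-1368$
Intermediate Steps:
$J = 196$ ($J = \left(-1\right) \left(-196\right) = 196$)
$G{\left(N,O \right)} = 1$ ($G{\left(N,O \right)} = \frac{N + O}{N + O} = 1$)
$s{\left(v,K \right)} = v + K v$
$B{\left(Z,d \right)} = -1176$ ($B{\left(Z,d \right)} = \left(-6\right) 196 = -1176$)
$B{\left(-160,-11 \right)} + s{\left(G{\left(3,8 \right)},-193 \right)} = -1176 + 1 \left(1 - 193\right) = -1176 + 1 \left(-192\right) = -1176 - 192 = -1368$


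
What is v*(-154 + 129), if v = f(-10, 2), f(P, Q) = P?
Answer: 250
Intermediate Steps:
v = -10
v*(-154 + 129) = -10*(-154 + 129) = -10*(-25) = 250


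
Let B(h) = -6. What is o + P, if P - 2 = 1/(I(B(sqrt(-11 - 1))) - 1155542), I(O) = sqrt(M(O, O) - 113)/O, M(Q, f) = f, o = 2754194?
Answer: 132394155712830084596/48069983295623 + 6*I*sqrt(119)/48069983295623 ≈ 2.7542e+6 + 1.3616e-12*I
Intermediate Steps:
I(O) = sqrt(-113 + O)/O (I(O) = sqrt(O - 113)/O = sqrt(-113 + O)/O)
P = 2 + 1/(-1155542 - I*sqrt(119)/6) (P = 2 + 1/(sqrt(-113 - 6)/(-6) - 1155542) = 2 + 1/(-I*sqrt(119)/6 - 1155542) = 2 + 1/(-1155542 - I*sqrt(119)/6) ≈ 2.0 + 1.362e-12*I)
o + P = 2754194 + (96139924991734/48069983295623 + 6*I*sqrt(119)/48069983295623) = 132394155712830084596/48069983295623 + 6*I*sqrt(119)/48069983295623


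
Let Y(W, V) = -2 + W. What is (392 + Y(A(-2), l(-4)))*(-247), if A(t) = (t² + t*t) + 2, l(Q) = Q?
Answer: -98800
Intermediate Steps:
A(t) = 2 + 2*t² (A(t) = (t² + t²) + 2 = 2*t² + 2 = 2 + 2*t²)
(392 + Y(A(-2), l(-4)))*(-247) = (392 + (-2 + (2 + 2*(-2)²)))*(-247) = (392 + (-2 + (2 + 2*4)))*(-247) = (392 + (-2 + (2 + 8)))*(-247) = (392 + (-2 + 10))*(-247) = (392 + 8)*(-247) = 400*(-247) = -98800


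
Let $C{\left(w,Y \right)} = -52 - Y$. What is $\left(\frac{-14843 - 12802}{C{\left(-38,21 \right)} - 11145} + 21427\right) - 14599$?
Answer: $\frac{76624149}{11218} \approx 6830.5$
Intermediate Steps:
$\left(\frac{-14843 - 12802}{C{\left(-38,21 \right)} - 11145} + 21427\right) - 14599 = \left(\frac{-14843 - 12802}{\left(-52 - 21\right) - 11145} + 21427\right) - 14599 = \left(\frac{-14843 - 12802}{-73 - 11145} + 21427\right) - 14599 = \left(- \frac{27645}{-11218} + 21427\right) - 14599 = \left(\left(-27645\right) \left(- \frac{1}{11218}\right) + 21427\right) - 14599 = \left(\frac{27645}{11218} + 21427\right) - 14599 = \frac{240395731}{11218} - 14599 = \frac{76624149}{11218}$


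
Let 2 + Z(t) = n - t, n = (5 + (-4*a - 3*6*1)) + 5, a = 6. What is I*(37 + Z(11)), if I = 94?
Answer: -752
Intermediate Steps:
n = -32 (n = (5 + (-4*6 - 3*6*1)) + 5 = (5 + (-24 - 18*1)) + 5 = (5 + (-24 - 18)) + 5 = (5 - 42) + 5 = -37 + 5 = -32)
Z(t) = -34 - t (Z(t) = -2 + (-32 - t) = -34 - t)
I*(37 + Z(11)) = 94*(37 + (-34 - 1*11)) = 94*(37 + (-34 - 11)) = 94*(37 - 45) = 94*(-8) = -752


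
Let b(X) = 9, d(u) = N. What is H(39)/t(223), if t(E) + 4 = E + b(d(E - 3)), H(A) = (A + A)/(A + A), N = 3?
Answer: 1/228 ≈ 0.0043860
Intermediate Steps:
H(A) = 1 (H(A) = (2*A)/((2*A)) = (2*A)*(1/(2*A)) = 1)
d(u) = 3
t(E) = 5 + E (t(E) = -4 + (E + 9) = -4 + (9 + E) = 5 + E)
H(39)/t(223) = 1/(5 + 223) = 1/228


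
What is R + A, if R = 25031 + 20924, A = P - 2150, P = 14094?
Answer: 57899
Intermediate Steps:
A = 11944 (A = 14094 - 2150 = 11944)
R = 45955
R + A = 45955 + 11944 = 57899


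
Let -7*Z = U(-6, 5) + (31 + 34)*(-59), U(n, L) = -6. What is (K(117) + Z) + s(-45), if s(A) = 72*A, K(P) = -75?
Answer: -19364/7 ≈ -2766.3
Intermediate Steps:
Z = 3841/7 (Z = -(-6 + (31 + 34)*(-59))/7 = -(-6 + 65*(-59))/7 = -(-6 - 3835)/7 = -⅐*(-3841) = 3841/7 ≈ 548.71)
(K(117) + Z) + s(-45) = (-75 + 3841/7) + 72*(-45) = 3316/7 - 3240 = -19364/7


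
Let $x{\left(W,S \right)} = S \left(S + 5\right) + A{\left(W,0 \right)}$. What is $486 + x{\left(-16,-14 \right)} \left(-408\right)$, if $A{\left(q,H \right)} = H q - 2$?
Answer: $-50106$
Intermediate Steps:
$A{\left(q,H \right)} = -2 + H q$
$x{\left(W,S \right)} = -2 + S \left(5 + S\right)$ ($x{\left(W,S \right)} = S \left(S + 5\right) - \left(2 + 0 W\right) = S \left(5 + S\right) + \left(-2 + 0\right) = S \left(5 + S\right) - 2 = -2 + S \left(5 + S\right)$)
$486 + x{\left(-16,-14 \right)} \left(-408\right) = 486 + \left(-2 + \left(-14\right)^{2} + 5 \left(-14\right)\right) \left(-408\right) = 486 + \left(-2 + 196 - 70\right) \left(-408\right) = 486 + 124 \left(-408\right) = 486 - 50592 = -50106$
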